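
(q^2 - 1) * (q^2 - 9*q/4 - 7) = q^4 - 9*q^3/4 - 8*q^2 + 9*q/4 + 7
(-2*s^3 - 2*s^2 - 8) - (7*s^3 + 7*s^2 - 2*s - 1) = -9*s^3 - 9*s^2 + 2*s - 7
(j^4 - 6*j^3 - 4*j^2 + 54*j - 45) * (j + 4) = j^5 - 2*j^4 - 28*j^3 + 38*j^2 + 171*j - 180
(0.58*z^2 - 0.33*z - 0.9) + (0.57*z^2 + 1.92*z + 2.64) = 1.15*z^2 + 1.59*z + 1.74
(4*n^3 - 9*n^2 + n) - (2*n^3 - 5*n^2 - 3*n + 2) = 2*n^3 - 4*n^2 + 4*n - 2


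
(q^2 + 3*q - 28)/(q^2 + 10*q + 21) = (q - 4)/(q + 3)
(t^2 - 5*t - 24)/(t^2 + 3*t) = (t - 8)/t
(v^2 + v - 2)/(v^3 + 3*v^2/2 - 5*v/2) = 2*(v + 2)/(v*(2*v + 5))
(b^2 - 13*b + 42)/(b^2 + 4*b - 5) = (b^2 - 13*b + 42)/(b^2 + 4*b - 5)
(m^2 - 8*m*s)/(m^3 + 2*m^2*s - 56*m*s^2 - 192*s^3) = m/(m^2 + 10*m*s + 24*s^2)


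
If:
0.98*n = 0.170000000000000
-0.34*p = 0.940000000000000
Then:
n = 0.17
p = -2.76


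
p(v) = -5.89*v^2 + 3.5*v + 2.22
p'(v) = 3.5 - 11.78*v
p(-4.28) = -120.66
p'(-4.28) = 53.92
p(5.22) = -140.00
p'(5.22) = -57.99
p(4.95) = -124.77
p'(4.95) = -54.81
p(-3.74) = -93.26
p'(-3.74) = 47.56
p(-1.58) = -18.01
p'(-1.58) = 22.11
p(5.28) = -143.50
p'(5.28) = -58.70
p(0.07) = 2.44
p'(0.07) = 2.68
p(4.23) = -88.36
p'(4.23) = -46.33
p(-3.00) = -61.29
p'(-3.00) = 38.84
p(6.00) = -188.82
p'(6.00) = -67.18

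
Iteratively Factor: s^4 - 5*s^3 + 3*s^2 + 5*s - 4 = (s - 4)*(s^3 - s^2 - s + 1) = (s - 4)*(s - 1)*(s^2 - 1) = (s - 4)*(s - 1)^2*(s + 1)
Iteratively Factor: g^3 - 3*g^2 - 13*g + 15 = (g + 3)*(g^2 - 6*g + 5) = (g - 5)*(g + 3)*(g - 1)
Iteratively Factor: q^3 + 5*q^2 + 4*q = (q + 1)*(q^2 + 4*q) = (q + 1)*(q + 4)*(q)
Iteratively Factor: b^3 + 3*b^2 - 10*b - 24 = (b - 3)*(b^2 + 6*b + 8) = (b - 3)*(b + 2)*(b + 4)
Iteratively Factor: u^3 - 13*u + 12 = (u - 3)*(u^2 + 3*u - 4) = (u - 3)*(u - 1)*(u + 4)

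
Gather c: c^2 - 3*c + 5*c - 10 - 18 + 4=c^2 + 2*c - 24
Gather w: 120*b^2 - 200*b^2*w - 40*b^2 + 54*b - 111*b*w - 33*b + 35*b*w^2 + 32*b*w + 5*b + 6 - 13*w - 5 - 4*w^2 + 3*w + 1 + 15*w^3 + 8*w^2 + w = 80*b^2 + 26*b + 15*w^3 + w^2*(35*b + 4) + w*(-200*b^2 - 79*b - 9) + 2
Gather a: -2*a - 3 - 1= -2*a - 4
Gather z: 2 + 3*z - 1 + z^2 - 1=z^2 + 3*z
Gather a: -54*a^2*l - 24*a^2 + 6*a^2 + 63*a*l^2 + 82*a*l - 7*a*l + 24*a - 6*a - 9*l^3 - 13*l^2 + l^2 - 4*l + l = a^2*(-54*l - 18) + a*(63*l^2 + 75*l + 18) - 9*l^3 - 12*l^2 - 3*l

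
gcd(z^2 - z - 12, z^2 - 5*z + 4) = z - 4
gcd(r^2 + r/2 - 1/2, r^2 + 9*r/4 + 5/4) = r + 1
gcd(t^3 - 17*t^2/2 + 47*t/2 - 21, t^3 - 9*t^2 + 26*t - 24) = t^2 - 5*t + 6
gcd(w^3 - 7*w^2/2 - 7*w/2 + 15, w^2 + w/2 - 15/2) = w - 5/2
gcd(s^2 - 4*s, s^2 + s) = s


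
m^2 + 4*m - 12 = (m - 2)*(m + 6)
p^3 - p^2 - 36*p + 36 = (p - 6)*(p - 1)*(p + 6)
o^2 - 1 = (o - 1)*(o + 1)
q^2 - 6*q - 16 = (q - 8)*(q + 2)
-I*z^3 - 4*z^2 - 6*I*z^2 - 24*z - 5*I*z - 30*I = (z + 6)*(z - 5*I)*(-I*z + 1)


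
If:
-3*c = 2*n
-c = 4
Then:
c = -4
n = 6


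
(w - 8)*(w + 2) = w^2 - 6*w - 16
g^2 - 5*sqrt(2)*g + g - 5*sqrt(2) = (g + 1)*(g - 5*sqrt(2))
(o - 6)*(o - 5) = o^2 - 11*o + 30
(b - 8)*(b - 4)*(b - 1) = b^3 - 13*b^2 + 44*b - 32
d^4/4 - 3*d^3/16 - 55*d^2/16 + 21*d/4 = d*(d/4 + 1)*(d - 3)*(d - 7/4)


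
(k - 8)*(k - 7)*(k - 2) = k^3 - 17*k^2 + 86*k - 112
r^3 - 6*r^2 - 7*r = r*(r - 7)*(r + 1)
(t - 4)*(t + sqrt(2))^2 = t^3 - 4*t^2 + 2*sqrt(2)*t^2 - 8*sqrt(2)*t + 2*t - 8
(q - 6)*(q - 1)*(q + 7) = q^3 - 43*q + 42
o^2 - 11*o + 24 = (o - 8)*(o - 3)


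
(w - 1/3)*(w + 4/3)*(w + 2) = w^3 + 3*w^2 + 14*w/9 - 8/9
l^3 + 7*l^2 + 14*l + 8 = (l + 1)*(l + 2)*(l + 4)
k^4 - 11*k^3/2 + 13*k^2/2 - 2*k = k*(k - 4)*(k - 1)*(k - 1/2)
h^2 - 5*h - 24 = (h - 8)*(h + 3)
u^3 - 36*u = u*(u - 6)*(u + 6)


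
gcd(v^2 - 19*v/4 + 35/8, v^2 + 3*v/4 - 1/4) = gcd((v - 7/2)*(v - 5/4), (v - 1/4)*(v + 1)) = 1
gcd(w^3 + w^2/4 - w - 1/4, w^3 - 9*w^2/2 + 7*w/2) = w - 1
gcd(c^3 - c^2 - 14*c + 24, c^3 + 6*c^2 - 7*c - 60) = c^2 + c - 12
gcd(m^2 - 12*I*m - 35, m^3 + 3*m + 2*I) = 1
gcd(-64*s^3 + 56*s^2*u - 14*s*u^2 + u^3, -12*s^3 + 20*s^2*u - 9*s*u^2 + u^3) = 2*s - u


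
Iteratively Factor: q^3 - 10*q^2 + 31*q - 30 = (q - 5)*(q^2 - 5*q + 6) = (q - 5)*(q - 3)*(q - 2)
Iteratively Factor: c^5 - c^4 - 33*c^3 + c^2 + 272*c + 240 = (c + 1)*(c^4 - 2*c^3 - 31*c^2 + 32*c + 240) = (c - 5)*(c + 1)*(c^3 + 3*c^2 - 16*c - 48) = (c - 5)*(c - 4)*(c + 1)*(c^2 + 7*c + 12) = (c - 5)*(c - 4)*(c + 1)*(c + 3)*(c + 4)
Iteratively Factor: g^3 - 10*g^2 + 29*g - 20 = (g - 4)*(g^2 - 6*g + 5) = (g - 4)*(g - 1)*(g - 5)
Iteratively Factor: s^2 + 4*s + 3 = (s + 1)*(s + 3)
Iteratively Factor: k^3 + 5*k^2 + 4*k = (k)*(k^2 + 5*k + 4) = k*(k + 1)*(k + 4)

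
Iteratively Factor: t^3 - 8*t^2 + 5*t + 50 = (t + 2)*(t^2 - 10*t + 25) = (t - 5)*(t + 2)*(t - 5)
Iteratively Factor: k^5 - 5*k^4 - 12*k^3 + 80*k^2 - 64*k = (k - 1)*(k^4 - 4*k^3 - 16*k^2 + 64*k) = (k - 1)*(k + 4)*(k^3 - 8*k^2 + 16*k) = k*(k - 1)*(k + 4)*(k^2 - 8*k + 16) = k*(k - 4)*(k - 1)*(k + 4)*(k - 4)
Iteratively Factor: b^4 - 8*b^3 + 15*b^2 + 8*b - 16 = (b - 1)*(b^3 - 7*b^2 + 8*b + 16) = (b - 1)*(b + 1)*(b^2 - 8*b + 16) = (b - 4)*(b - 1)*(b + 1)*(b - 4)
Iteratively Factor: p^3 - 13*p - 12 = (p - 4)*(p^2 + 4*p + 3) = (p - 4)*(p + 3)*(p + 1)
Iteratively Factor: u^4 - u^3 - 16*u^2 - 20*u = (u + 2)*(u^3 - 3*u^2 - 10*u) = (u - 5)*(u + 2)*(u^2 + 2*u) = (u - 5)*(u + 2)^2*(u)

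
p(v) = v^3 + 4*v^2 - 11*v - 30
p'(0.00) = -11.00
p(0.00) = -30.00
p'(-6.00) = 49.00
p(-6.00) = -36.00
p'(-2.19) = -14.13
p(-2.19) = 2.77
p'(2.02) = 17.40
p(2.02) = -27.66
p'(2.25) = 22.19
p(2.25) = -23.11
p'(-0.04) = -11.32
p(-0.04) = -29.55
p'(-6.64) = 68.15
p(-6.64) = -73.36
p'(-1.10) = -16.17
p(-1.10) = -14.39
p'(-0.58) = -14.63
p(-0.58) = -22.47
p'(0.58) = -5.35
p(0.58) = -34.84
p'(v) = 3*v^2 + 8*v - 11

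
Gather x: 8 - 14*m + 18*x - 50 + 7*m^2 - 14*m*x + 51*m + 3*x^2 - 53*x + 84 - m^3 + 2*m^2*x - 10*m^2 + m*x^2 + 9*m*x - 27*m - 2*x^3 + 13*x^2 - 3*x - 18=-m^3 - 3*m^2 + 10*m - 2*x^3 + x^2*(m + 16) + x*(2*m^2 - 5*m - 38) + 24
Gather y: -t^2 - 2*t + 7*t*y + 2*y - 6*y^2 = -t^2 - 2*t - 6*y^2 + y*(7*t + 2)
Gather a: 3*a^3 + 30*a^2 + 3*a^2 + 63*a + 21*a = 3*a^3 + 33*a^2 + 84*a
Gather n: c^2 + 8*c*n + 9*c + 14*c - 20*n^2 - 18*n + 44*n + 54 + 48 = c^2 + 23*c - 20*n^2 + n*(8*c + 26) + 102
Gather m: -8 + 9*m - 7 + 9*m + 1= 18*m - 14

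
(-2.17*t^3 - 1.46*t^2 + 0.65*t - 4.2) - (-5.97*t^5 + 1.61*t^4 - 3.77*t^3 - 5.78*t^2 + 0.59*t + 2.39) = 5.97*t^5 - 1.61*t^4 + 1.6*t^3 + 4.32*t^2 + 0.0600000000000001*t - 6.59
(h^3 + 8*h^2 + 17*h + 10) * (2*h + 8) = 2*h^4 + 24*h^3 + 98*h^2 + 156*h + 80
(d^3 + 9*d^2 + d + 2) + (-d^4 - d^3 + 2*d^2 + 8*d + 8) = -d^4 + 11*d^2 + 9*d + 10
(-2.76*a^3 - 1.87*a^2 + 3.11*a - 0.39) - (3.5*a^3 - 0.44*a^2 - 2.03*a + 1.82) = -6.26*a^3 - 1.43*a^2 + 5.14*a - 2.21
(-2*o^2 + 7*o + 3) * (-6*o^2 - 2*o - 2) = 12*o^4 - 38*o^3 - 28*o^2 - 20*o - 6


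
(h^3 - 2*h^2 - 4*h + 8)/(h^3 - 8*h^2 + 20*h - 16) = (h + 2)/(h - 4)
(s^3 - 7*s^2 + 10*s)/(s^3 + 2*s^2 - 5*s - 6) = s*(s - 5)/(s^2 + 4*s + 3)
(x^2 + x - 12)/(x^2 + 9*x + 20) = (x - 3)/(x + 5)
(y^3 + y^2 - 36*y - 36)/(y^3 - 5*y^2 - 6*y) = (y + 6)/y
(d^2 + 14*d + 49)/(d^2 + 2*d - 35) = (d + 7)/(d - 5)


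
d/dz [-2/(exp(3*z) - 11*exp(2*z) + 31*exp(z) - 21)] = (6*exp(2*z) - 44*exp(z) + 62)*exp(z)/(exp(3*z) - 11*exp(2*z) + 31*exp(z) - 21)^2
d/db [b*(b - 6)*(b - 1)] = 3*b^2 - 14*b + 6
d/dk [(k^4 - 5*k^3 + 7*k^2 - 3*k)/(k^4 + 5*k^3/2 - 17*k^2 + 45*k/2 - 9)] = 6*(5*k^2 - 12*k + 18)/(4*k^4 + 36*k^3 + 9*k^2 - 324*k + 324)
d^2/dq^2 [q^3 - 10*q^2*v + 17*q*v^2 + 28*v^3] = 6*q - 20*v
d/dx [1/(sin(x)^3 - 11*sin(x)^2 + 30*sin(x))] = (-3*cos(x) + 22/tan(x) - 30*cos(x)/sin(x)^2)/((sin(x) - 6)^2*(sin(x) - 5)^2)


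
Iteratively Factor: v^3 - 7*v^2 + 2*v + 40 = (v - 5)*(v^2 - 2*v - 8) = (v - 5)*(v - 4)*(v + 2)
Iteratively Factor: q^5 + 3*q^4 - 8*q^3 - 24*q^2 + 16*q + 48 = (q - 2)*(q^4 + 5*q^3 + 2*q^2 - 20*q - 24) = (q - 2)*(q + 2)*(q^3 + 3*q^2 - 4*q - 12) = (q - 2)*(q + 2)*(q + 3)*(q^2 - 4) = (q - 2)*(q + 2)^2*(q + 3)*(q - 2)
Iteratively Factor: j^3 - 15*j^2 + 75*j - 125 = (j - 5)*(j^2 - 10*j + 25) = (j - 5)^2*(j - 5)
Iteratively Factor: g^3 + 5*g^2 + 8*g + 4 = (g + 2)*(g^2 + 3*g + 2) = (g + 2)^2*(g + 1)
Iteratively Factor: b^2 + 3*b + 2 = (b + 2)*(b + 1)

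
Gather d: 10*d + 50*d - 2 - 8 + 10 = 60*d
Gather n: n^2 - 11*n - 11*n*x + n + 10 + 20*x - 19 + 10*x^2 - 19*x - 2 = n^2 + n*(-11*x - 10) + 10*x^2 + x - 11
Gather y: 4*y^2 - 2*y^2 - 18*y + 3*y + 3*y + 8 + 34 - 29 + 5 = 2*y^2 - 12*y + 18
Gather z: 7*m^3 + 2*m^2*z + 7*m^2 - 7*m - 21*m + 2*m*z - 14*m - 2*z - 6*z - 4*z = 7*m^3 + 7*m^2 - 42*m + z*(2*m^2 + 2*m - 12)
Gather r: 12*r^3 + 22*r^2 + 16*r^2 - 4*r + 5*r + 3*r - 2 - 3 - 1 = 12*r^3 + 38*r^2 + 4*r - 6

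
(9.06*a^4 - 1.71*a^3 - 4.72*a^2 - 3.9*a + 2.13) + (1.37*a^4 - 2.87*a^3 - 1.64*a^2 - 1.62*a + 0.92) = 10.43*a^4 - 4.58*a^3 - 6.36*a^2 - 5.52*a + 3.05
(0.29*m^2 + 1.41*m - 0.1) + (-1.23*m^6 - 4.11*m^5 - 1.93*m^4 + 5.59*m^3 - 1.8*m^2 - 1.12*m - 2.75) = -1.23*m^6 - 4.11*m^5 - 1.93*m^4 + 5.59*m^3 - 1.51*m^2 + 0.29*m - 2.85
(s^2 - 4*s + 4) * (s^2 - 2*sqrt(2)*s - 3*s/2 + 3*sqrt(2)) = s^4 - 11*s^3/2 - 2*sqrt(2)*s^3 + 10*s^2 + 11*sqrt(2)*s^2 - 20*sqrt(2)*s - 6*s + 12*sqrt(2)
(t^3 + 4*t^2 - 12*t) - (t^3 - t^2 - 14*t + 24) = 5*t^2 + 2*t - 24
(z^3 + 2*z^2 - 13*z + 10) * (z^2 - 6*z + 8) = z^5 - 4*z^4 - 17*z^3 + 104*z^2 - 164*z + 80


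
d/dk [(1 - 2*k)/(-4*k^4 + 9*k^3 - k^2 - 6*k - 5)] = (8*k^4 - 18*k^3 + 2*k^2 + 12*k - (2*k - 1)*(16*k^3 - 27*k^2 + 2*k + 6) + 10)/(4*k^4 - 9*k^3 + k^2 + 6*k + 5)^2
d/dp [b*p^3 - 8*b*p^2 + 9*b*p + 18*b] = b*(3*p^2 - 16*p + 9)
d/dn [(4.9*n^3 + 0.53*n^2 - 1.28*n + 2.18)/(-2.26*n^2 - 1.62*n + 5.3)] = (-11.074*n^4 - 15.876*n^3 + 74.1586*n^2 + 15.4716*n - 3.2524)/(5.1076*n^4 + 7.3224*n^3 - 21.3316*n^2 - 17.172*n + 28.09)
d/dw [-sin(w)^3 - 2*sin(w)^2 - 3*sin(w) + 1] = (-4*sin(w) + 3*cos(w)^2 - 6)*cos(w)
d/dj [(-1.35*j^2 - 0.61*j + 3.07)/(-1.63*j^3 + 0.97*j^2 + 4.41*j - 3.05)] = (-2.2005*j^4 - 1.9886*j^3 + 9.6505*j^2 + 2.2792*j - 11.6782)/(2.6569*j^6 - 3.1622*j^5 - 13.4357*j^4 + 18.4984*j^3 + 13.5311*j^2 - 26.901*j + 9.3025)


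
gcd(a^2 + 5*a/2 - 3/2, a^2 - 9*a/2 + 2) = a - 1/2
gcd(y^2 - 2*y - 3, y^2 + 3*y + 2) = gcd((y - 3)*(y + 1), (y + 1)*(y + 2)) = y + 1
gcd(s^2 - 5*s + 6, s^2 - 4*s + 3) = s - 3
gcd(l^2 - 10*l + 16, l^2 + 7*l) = 1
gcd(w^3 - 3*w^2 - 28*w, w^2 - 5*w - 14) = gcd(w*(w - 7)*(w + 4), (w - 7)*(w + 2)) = w - 7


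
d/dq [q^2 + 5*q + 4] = 2*q + 5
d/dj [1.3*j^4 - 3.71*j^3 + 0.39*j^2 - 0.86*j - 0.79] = 5.2*j^3 - 11.13*j^2 + 0.78*j - 0.86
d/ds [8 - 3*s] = -3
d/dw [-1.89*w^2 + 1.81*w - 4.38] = 1.81 - 3.78*w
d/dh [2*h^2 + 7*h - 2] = 4*h + 7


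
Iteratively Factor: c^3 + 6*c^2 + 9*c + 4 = (c + 4)*(c^2 + 2*c + 1) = (c + 1)*(c + 4)*(c + 1)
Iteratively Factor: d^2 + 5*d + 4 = (d + 1)*(d + 4)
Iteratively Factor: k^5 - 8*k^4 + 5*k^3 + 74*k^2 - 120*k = (k + 3)*(k^4 - 11*k^3 + 38*k^2 - 40*k) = (k - 4)*(k + 3)*(k^3 - 7*k^2 + 10*k) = k*(k - 4)*(k + 3)*(k^2 - 7*k + 10) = k*(k - 5)*(k - 4)*(k + 3)*(k - 2)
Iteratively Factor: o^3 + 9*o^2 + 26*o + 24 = (o + 2)*(o^2 + 7*o + 12) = (o + 2)*(o + 4)*(o + 3)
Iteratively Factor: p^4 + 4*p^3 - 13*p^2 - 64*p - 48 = (p + 3)*(p^3 + p^2 - 16*p - 16) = (p + 3)*(p + 4)*(p^2 - 3*p - 4) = (p - 4)*(p + 3)*(p + 4)*(p + 1)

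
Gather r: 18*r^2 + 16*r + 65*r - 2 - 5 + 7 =18*r^2 + 81*r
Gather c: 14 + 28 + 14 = 56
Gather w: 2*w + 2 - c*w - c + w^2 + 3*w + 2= -c + w^2 + w*(5 - c) + 4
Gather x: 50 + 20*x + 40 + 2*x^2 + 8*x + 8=2*x^2 + 28*x + 98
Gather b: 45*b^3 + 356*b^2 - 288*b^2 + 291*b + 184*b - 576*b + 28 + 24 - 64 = 45*b^3 + 68*b^2 - 101*b - 12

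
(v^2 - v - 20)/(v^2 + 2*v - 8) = (v - 5)/(v - 2)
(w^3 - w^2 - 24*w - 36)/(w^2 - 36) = (w^2 + 5*w + 6)/(w + 6)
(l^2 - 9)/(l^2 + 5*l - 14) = (l^2 - 9)/(l^2 + 5*l - 14)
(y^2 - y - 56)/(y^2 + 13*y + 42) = (y - 8)/(y + 6)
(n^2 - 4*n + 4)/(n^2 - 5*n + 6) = (n - 2)/(n - 3)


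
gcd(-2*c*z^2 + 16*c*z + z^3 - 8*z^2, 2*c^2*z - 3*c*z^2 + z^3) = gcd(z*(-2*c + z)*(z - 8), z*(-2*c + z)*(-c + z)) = -2*c*z + z^2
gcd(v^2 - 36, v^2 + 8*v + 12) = v + 6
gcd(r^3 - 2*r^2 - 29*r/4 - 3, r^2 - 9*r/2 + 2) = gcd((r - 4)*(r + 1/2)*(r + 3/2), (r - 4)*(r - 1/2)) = r - 4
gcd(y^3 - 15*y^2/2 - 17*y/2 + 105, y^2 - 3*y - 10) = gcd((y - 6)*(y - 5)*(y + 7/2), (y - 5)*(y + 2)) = y - 5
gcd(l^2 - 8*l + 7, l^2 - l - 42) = l - 7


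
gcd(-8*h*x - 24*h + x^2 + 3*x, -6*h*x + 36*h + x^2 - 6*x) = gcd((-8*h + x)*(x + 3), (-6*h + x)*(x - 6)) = 1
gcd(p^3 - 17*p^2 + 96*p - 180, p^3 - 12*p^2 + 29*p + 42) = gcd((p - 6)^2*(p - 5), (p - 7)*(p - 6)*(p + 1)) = p - 6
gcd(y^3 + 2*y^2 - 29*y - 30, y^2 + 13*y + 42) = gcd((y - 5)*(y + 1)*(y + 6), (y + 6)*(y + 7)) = y + 6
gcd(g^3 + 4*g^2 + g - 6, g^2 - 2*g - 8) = g + 2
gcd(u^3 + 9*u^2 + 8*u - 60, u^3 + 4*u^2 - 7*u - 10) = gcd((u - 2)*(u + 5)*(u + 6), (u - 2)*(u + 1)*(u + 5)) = u^2 + 3*u - 10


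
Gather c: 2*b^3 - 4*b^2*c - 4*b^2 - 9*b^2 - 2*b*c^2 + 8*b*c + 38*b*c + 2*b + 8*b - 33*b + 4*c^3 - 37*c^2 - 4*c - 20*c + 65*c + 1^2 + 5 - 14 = 2*b^3 - 13*b^2 - 23*b + 4*c^3 + c^2*(-2*b - 37) + c*(-4*b^2 + 46*b + 41) - 8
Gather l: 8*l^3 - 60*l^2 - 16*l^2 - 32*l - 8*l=8*l^3 - 76*l^2 - 40*l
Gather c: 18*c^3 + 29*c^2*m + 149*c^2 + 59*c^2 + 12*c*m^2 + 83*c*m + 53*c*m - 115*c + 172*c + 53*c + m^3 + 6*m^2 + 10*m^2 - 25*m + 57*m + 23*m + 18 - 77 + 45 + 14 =18*c^3 + c^2*(29*m + 208) + c*(12*m^2 + 136*m + 110) + m^3 + 16*m^2 + 55*m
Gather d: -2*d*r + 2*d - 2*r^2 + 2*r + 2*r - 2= d*(2 - 2*r) - 2*r^2 + 4*r - 2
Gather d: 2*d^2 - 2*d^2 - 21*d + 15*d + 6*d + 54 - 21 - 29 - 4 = 0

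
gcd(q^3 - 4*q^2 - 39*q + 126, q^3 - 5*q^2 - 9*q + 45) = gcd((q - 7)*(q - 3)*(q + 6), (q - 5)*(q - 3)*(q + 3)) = q - 3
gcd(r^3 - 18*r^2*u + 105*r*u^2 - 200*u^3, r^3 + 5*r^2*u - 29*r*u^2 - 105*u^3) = r - 5*u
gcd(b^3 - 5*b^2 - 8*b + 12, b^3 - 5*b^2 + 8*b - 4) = b - 1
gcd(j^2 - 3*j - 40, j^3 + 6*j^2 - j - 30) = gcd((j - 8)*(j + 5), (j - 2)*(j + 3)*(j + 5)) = j + 5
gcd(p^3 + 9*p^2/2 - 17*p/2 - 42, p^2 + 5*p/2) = 1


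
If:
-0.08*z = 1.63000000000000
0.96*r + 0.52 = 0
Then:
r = -0.54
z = -20.38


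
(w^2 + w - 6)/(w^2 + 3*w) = (w - 2)/w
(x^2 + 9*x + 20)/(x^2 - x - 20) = (x + 5)/(x - 5)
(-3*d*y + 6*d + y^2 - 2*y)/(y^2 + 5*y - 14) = (-3*d + y)/(y + 7)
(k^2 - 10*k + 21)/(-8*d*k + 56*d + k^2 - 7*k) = (3 - k)/(8*d - k)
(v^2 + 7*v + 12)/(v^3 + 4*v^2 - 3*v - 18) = (v + 4)/(v^2 + v - 6)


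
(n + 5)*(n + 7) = n^2 + 12*n + 35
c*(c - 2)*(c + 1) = c^3 - c^2 - 2*c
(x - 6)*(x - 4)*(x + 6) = x^3 - 4*x^2 - 36*x + 144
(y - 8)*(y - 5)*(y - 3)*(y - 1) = y^4 - 17*y^3 + 95*y^2 - 199*y + 120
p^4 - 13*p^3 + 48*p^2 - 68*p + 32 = (p - 8)*(p - 2)^2*(p - 1)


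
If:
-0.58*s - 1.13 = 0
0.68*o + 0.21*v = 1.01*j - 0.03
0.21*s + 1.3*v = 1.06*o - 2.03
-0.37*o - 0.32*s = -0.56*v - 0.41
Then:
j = -3.49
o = -3.87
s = -1.95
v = -4.40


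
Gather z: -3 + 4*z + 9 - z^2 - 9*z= -z^2 - 5*z + 6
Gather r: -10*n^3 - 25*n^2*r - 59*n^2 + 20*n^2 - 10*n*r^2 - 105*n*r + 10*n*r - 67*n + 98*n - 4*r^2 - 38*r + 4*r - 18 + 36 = -10*n^3 - 39*n^2 + 31*n + r^2*(-10*n - 4) + r*(-25*n^2 - 95*n - 34) + 18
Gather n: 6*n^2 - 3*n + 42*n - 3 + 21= 6*n^2 + 39*n + 18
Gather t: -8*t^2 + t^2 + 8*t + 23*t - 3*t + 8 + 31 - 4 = -7*t^2 + 28*t + 35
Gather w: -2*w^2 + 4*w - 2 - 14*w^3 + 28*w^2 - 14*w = -14*w^3 + 26*w^2 - 10*w - 2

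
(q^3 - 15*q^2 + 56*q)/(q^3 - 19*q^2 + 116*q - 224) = q/(q - 4)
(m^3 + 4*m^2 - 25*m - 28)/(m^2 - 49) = (m^2 - 3*m - 4)/(m - 7)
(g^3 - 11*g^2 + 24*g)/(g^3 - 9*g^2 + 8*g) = (g - 3)/(g - 1)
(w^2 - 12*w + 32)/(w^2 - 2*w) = (w^2 - 12*w + 32)/(w*(w - 2))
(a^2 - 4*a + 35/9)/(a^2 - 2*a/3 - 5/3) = (a - 7/3)/(a + 1)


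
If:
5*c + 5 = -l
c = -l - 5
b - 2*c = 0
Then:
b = 0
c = 0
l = -5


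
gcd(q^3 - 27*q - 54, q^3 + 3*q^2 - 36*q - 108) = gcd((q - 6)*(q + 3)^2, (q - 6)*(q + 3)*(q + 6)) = q^2 - 3*q - 18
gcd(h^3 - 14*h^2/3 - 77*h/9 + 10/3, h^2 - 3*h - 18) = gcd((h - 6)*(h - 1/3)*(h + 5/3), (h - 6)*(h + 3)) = h - 6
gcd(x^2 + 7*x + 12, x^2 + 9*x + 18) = x + 3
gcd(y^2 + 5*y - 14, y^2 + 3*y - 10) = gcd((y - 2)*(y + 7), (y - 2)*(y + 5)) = y - 2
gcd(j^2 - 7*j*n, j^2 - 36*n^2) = 1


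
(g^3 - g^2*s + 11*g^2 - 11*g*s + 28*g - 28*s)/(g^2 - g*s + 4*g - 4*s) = g + 7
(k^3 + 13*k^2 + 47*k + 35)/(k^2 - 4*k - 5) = (k^2 + 12*k + 35)/(k - 5)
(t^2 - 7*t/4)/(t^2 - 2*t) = (t - 7/4)/(t - 2)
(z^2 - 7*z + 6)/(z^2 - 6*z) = (z - 1)/z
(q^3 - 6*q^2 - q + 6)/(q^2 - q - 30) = (q^2 - 1)/(q + 5)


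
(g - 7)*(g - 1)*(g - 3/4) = g^3 - 35*g^2/4 + 13*g - 21/4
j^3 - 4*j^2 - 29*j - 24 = (j - 8)*(j + 1)*(j + 3)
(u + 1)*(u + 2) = u^2 + 3*u + 2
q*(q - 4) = q^2 - 4*q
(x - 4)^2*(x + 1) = x^3 - 7*x^2 + 8*x + 16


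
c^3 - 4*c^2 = c^2*(c - 4)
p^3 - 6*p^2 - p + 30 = (p - 5)*(p - 3)*(p + 2)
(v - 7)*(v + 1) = v^2 - 6*v - 7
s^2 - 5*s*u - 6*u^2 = (s - 6*u)*(s + u)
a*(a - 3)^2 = a^3 - 6*a^2 + 9*a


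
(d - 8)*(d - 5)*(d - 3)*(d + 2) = d^4 - 14*d^3 + 47*d^2 + 38*d - 240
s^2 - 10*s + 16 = (s - 8)*(s - 2)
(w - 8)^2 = w^2 - 16*w + 64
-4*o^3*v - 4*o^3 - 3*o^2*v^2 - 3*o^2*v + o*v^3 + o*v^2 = (-4*o + v)*(o + v)*(o*v + o)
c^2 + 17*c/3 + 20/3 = (c + 5/3)*(c + 4)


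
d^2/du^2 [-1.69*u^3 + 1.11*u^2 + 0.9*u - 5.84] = 2.22 - 10.14*u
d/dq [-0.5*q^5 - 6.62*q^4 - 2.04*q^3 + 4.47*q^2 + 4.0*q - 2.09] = -2.5*q^4 - 26.48*q^3 - 6.12*q^2 + 8.94*q + 4.0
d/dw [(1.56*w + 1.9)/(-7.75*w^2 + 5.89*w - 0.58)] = (12.09*w^2 + 29.45*w - 12.0958)/(60.0625*w^4 - 91.295*w^3 + 43.6821*w^2 - 6.8324*w + 0.3364)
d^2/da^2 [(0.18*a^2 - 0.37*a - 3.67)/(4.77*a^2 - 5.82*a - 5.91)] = (-6.843042*a^3 - 470.572902*a^2 + 548.722674*a - 417.51585)/(108.531333*a^6 - 397.265634*a^5 + 81.3051270000001*a^4 + 787.281876*a^3 - 100.736541*a^2 - 609.844626*a - 206.425071)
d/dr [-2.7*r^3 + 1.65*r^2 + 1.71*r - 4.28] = -8.1*r^2 + 3.3*r + 1.71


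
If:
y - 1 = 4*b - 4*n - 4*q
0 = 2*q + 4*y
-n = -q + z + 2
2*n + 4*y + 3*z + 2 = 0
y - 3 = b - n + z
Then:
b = -118/11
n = -82/11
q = -38/11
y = 19/11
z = 2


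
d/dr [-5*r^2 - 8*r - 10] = -10*r - 8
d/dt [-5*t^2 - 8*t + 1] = -10*t - 8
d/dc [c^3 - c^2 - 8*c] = 3*c^2 - 2*c - 8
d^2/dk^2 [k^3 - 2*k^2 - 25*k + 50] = 6*k - 4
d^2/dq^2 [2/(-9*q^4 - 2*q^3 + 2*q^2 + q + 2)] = 4*(2*(27*q^2 + 3*q - 1)*(-9*q^4 - 2*q^3 + 2*q^2 + q + 2) + (36*q^3 + 6*q^2 - 4*q - 1)^2)/(-9*q^4 - 2*q^3 + 2*q^2 + q + 2)^3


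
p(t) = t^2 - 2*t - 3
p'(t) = 2*t - 2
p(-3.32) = 14.66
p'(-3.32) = -8.64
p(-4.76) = 29.18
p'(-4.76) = -11.52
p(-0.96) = -0.16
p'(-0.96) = -3.92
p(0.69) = -3.90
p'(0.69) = -0.62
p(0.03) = -3.06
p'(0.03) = -1.94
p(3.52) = 2.35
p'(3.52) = 5.04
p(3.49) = 2.20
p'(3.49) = 4.98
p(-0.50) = -1.75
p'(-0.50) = -3.00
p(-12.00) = 165.00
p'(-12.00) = -26.00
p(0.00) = -3.00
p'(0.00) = -2.00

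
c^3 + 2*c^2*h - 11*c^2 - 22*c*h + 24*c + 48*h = (c - 8)*(c - 3)*(c + 2*h)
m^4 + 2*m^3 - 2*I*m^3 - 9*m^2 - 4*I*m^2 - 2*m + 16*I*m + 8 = (m - 2)*(m + 4)*(m - I)^2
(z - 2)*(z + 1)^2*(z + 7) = z^4 + 7*z^3 - 3*z^2 - 23*z - 14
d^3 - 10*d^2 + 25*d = d*(d - 5)^2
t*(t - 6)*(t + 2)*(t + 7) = t^4 + 3*t^3 - 40*t^2 - 84*t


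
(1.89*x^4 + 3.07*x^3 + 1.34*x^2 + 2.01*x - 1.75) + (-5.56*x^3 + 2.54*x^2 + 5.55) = 1.89*x^4 - 2.49*x^3 + 3.88*x^2 + 2.01*x + 3.8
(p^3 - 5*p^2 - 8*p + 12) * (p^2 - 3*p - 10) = p^5 - 8*p^4 - 3*p^3 + 86*p^2 + 44*p - 120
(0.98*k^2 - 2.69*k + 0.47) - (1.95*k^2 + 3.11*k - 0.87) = -0.97*k^2 - 5.8*k + 1.34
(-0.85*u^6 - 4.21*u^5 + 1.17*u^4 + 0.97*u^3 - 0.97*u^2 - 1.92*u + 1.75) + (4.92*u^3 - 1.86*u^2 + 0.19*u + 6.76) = -0.85*u^6 - 4.21*u^5 + 1.17*u^4 + 5.89*u^3 - 2.83*u^2 - 1.73*u + 8.51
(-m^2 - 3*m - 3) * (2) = -2*m^2 - 6*m - 6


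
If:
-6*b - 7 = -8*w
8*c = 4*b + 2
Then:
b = 4*w/3 - 7/6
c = 2*w/3 - 1/3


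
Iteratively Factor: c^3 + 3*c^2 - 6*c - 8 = (c - 2)*(c^2 + 5*c + 4) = (c - 2)*(c + 1)*(c + 4)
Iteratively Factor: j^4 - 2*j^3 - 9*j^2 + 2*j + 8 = (j - 4)*(j^3 + 2*j^2 - j - 2) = (j - 4)*(j + 2)*(j^2 - 1) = (j - 4)*(j + 1)*(j + 2)*(j - 1)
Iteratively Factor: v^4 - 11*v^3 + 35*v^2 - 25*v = (v - 5)*(v^3 - 6*v^2 + 5*v) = (v - 5)*(v - 1)*(v^2 - 5*v) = (v - 5)^2*(v - 1)*(v)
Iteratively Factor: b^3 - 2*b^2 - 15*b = (b - 5)*(b^2 + 3*b) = (b - 5)*(b + 3)*(b)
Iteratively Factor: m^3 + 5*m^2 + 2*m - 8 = (m - 1)*(m^2 + 6*m + 8) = (m - 1)*(m + 4)*(m + 2)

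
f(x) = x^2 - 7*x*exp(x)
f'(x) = -7*x*exp(x) + 2*x - 7*exp(x)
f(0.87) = -13.78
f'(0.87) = -29.50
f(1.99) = -97.95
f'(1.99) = -149.13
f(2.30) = -155.29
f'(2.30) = -225.80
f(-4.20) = 18.08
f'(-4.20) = -8.06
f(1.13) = -23.21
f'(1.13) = -43.90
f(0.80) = -11.82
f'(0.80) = -26.44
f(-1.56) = 4.73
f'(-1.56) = -2.30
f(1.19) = -25.97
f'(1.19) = -48.01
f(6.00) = -16908.01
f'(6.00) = -19756.01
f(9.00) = -510413.29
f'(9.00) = -567197.87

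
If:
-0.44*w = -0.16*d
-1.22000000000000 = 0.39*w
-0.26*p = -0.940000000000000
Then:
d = -8.60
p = 3.62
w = -3.13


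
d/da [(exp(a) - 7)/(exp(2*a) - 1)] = (-2*(exp(a) - 7)*exp(a) + exp(2*a) - 1)*exp(a)/(1 - exp(2*a))^2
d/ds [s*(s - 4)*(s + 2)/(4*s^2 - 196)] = (s^4 - 139*s^2 + 196*s + 392)/(4*(s^4 - 98*s^2 + 2401))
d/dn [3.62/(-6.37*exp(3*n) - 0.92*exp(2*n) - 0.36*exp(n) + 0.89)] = (69.1782*exp(2*n) + 6.6608*exp(n) + 1.3032)*exp(n)/(6.37*exp(3*n) + 0.92*exp(2*n) + 0.36*exp(n) - 0.89)^2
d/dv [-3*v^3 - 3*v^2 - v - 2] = -9*v^2 - 6*v - 1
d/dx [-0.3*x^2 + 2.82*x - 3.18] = 2.82 - 0.6*x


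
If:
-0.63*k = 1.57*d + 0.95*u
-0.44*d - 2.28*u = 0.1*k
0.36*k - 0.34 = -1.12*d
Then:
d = 1.25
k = -2.95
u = -0.11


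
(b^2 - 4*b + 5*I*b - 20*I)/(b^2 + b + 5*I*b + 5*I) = (b - 4)/(b + 1)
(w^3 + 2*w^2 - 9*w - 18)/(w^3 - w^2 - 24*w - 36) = (w - 3)/(w - 6)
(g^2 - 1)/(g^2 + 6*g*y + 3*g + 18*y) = (g^2 - 1)/(g^2 + 6*g*y + 3*g + 18*y)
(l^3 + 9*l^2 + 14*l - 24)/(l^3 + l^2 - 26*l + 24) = (l + 4)/(l - 4)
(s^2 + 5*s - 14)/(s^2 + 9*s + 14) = (s - 2)/(s + 2)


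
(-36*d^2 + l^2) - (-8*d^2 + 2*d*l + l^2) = -28*d^2 - 2*d*l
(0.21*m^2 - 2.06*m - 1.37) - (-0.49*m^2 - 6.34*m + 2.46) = 0.7*m^2 + 4.28*m - 3.83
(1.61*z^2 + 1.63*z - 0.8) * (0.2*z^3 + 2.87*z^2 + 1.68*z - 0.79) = 0.322*z^5 + 4.9467*z^4 + 7.2229*z^3 - 0.829500000000001*z^2 - 2.6317*z + 0.632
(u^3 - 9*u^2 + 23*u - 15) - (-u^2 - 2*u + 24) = u^3 - 8*u^2 + 25*u - 39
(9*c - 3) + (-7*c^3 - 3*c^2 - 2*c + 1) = -7*c^3 - 3*c^2 + 7*c - 2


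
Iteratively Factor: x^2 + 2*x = (x)*(x + 2)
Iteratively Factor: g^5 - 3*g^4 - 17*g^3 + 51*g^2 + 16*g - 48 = (g - 1)*(g^4 - 2*g^3 - 19*g^2 + 32*g + 48) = (g - 1)*(g + 1)*(g^3 - 3*g^2 - 16*g + 48) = (g - 4)*(g - 1)*(g + 1)*(g^2 + g - 12) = (g - 4)*(g - 1)*(g + 1)*(g + 4)*(g - 3)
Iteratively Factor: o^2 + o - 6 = (o - 2)*(o + 3)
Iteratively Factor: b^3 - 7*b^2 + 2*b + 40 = (b - 4)*(b^2 - 3*b - 10) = (b - 4)*(b + 2)*(b - 5)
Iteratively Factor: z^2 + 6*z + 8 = (z + 4)*(z + 2)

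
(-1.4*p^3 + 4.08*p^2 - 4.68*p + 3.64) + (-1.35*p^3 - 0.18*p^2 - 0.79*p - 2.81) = -2.75*p^3 + 3.9*p^2 - 5.47*p + 0.83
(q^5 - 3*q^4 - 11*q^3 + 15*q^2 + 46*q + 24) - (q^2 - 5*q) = q^5 - 3*q^4 - 11*q^3 + 14*q^2 + 51*q + 24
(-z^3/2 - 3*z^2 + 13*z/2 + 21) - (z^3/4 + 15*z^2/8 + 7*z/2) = -3*z^3/4 - 39*z^2/8 + 3*z + 21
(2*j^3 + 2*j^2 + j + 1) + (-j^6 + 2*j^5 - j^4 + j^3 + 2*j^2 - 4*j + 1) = -j^6 + 2*j^5 - j^4 + 3*j^3 + 4*j^2 - 3*j + 2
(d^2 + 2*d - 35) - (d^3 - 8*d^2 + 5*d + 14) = -d^3 + 9*d^2 - 3*d - 49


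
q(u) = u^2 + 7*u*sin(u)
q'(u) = 7*u*cos(u) + 2*u + 7*sin(u)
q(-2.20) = 17.29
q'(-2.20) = -1.00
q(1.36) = 11.16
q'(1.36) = 11.56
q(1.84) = 15.80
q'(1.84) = 7.00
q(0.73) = 3.94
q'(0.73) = 9.94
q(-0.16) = 0.20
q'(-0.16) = -2.54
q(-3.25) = 8.10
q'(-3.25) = 16.87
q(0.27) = 0.58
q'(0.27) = 4.23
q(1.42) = 11.84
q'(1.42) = 11.25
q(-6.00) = 24.26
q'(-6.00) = -50.37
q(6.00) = 24.26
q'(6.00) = 50.37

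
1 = 1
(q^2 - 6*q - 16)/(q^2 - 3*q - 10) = (q - 8)/(q - 5)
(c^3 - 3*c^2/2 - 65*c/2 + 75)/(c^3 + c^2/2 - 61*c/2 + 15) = (2*c - 5)/(2*c - 1)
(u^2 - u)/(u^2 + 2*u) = (u - 1)/(u + 2)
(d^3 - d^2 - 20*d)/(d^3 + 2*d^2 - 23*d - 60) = d/(d + 3)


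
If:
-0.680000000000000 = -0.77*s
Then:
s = 0.88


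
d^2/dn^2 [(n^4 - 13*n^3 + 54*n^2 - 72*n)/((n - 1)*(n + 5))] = 2*(n^6 + 12*n^5 + 33*n^4 - 721*n^3 + 1740*n^2 - 2055*n - 90)/(n^6 + 12*n^5 + 33*n^4 - 56*n^3 - 165*n^2 + 300*n - 125)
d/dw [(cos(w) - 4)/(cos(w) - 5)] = sin(w)/(cos(w) - 5)^2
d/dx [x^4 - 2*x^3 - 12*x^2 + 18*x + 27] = 4*x^3 - 6*x^2 - 24*x + 18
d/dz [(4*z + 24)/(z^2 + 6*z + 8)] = 4*(z^2 + 6*z - 2*(z + 3)*(z + 6) + 8)/(z^2 + 6*z + 8)^2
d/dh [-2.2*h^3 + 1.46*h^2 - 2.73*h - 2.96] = -6.6*h^2 + 2.92*h - 2.73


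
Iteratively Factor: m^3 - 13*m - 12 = (m + 1)*(m^2 - m - 12) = (m + 1)*(m + 3)*(m - 4)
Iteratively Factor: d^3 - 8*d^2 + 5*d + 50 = (d + 2)*(d^2 - 10*d + 25) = (d - 5)*(d + 2)*(d - 5)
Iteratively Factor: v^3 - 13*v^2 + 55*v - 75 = (v - 5)*(v^2 - 8*v + 15) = (v - 5)^2*(v - 3)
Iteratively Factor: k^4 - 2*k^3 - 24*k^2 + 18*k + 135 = (k + 3)*(k^3 - 5*k^2 - 9*k + 45) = (k + 3)^2*(k^2 - 8*k + 15) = (k - 5)*(k + 3)^2*(k - 3)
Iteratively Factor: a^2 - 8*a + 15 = (a - 5)*(a - 3)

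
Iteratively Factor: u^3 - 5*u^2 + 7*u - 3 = (u - 1)*(u^2 - 4*u + 3) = (u - 1)^2*(u - 3)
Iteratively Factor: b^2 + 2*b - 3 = (b - 1)*(b + 3)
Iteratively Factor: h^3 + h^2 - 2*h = (h + 2)*(h^2 - h) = h*(h + 2)*(h - 1)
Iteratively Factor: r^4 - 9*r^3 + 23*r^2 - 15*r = (r - 3)*(r^3 - 6*r^2 + 5*r) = r*(r - 3)*(r^2 - 6*r + 5) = r*(r - 5)*(r - 3)*(r - 1)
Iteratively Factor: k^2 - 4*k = (k - 4)*(k)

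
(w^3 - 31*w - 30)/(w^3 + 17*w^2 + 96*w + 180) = (w^2 - 5*w - 6)/(w^2 + 12*w + 36)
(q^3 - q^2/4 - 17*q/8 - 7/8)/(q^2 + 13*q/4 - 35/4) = (2*q^2 + 3*q + 1)/(2*(q + 5))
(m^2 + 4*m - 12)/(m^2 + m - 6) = (m + 6)/(m + 3)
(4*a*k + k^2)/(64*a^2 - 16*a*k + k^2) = k*(4*a + k)/(64*a^2 - 16*a*k + k^2)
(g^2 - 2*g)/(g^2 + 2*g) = (g - 2)/(g + 2)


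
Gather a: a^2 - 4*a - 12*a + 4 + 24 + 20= a^2 - 16*a + 48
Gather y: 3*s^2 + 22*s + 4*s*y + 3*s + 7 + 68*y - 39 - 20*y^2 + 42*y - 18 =3*s^2 + 25*s - 20*y^2 + y*(4*s + 110) - 50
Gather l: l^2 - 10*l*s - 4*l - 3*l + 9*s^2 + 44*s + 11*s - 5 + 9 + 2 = l^2 + l*(-10*s - 7) + 9*s^2 + 55*s + 6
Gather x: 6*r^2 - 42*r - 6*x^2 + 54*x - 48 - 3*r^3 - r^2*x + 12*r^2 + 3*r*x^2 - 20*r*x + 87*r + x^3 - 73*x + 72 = -3*r^3 + 18*r^2 + 45*r + x^3 + x^2*(3*r - 6) + x*(-r^2 - 20*r - 19) + 24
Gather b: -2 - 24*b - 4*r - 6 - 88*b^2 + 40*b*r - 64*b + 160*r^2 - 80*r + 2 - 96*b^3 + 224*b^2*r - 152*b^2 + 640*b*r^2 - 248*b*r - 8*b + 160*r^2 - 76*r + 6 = -96*b^3 + b^2*(224*r - 240) + b*(640*r^2 - 208*r - 96) + 320*r^2 - 160*r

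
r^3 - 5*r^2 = r^2*(r - 5)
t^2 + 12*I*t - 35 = (t + 5*I)*(t + 7*I)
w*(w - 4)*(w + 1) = w^3 - 3*w^2 - 4*w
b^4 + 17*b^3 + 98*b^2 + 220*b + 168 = (b + 2)^2*(b + 6)*(b + 7)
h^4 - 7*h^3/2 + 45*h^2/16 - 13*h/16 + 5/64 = (h - 5/2)*(h - 1/2)*(h - 1/4)^2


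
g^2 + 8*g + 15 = (g + 3)*(g + 5)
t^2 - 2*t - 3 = (t - 3)*(t + 1)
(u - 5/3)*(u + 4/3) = u^2 - u/3 - 20/9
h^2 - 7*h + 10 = (h - 5)*(h - 2)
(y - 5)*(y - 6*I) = y^2 - 5*y - 6*I*y + 30*I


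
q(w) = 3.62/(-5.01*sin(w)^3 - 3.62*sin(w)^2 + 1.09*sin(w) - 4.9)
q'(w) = 3.62*(15.03*sin(w)^2*cos(w) + 7.24*sin(w)*cos(w) - 1.09*cos(w))/(-5.01*sin(w)^3 - 3.62*sin(w)^2 + 1.09*sin(w) - 4.9)^2 = (54.4086*sin(w)^2 + 26.2088*sin(w) - 3.9458)*cos(w)/(5.01*sin(w)^3 + 3.62*sin(w)^2 - 1.09*sin(w) + 4.9)^2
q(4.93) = -0.76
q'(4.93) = 0.21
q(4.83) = -0.78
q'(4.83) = 0.13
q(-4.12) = -0.39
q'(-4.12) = -0.35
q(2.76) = -0.69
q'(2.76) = -0.45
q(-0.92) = -0.65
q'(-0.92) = 0.19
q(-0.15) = -0.71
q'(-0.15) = -0.25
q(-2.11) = -0.68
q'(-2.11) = -0.25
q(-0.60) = -0.63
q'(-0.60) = -0.03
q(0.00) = -0.74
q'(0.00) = -0.16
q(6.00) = -0.67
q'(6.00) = -0.23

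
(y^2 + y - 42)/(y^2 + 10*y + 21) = (y - 6)/(y + 3)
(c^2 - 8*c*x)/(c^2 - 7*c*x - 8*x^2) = c/(c + x)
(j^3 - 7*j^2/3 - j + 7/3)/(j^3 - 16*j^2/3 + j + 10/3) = (3*j^2 - 4*j - 7)/(3*j^2 - 13*j - 10)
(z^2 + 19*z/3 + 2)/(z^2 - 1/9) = 3*(z + 6)/(3*z - 1)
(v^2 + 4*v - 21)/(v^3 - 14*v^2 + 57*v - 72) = (v + 7)/(v^2 - 11*v + 24)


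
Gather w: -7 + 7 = 0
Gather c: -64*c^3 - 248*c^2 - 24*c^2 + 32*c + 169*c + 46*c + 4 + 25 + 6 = -64*c^3 - 272*c^2 + 247*c + 35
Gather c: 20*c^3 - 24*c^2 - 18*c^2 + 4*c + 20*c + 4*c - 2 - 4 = 20*c^3 - 42*c^2 + 28*c - 6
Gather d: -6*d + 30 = 30 - 6*d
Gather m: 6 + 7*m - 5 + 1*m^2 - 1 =m^2 + 7*m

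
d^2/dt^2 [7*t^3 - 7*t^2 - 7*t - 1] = 42*t - 14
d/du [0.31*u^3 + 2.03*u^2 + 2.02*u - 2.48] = 0.93*u^2 + 4.06*u + 2.02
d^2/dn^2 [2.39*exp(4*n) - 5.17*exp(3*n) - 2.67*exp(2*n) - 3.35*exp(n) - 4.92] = (38.24*exp(3*n) - 46.53*exp(2*n) - 10.68*exp(n) - 3.35)*exp(n)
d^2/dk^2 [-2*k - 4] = 0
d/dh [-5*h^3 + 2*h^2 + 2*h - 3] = -15*h^2 + 4*h + 2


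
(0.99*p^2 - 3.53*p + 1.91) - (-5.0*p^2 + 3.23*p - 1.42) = 5.99*p^2 - 6.76*p + 3.33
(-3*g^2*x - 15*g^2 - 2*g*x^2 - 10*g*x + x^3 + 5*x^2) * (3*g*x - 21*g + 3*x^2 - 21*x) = -9*g^3*x^2 + 18*g^3*x + 315*g^3 - 15*g^2*x^3 + 30*g^2*x^2 + 525*g^2*x - 3*g*x^4 + 6*g*x^3 + 105*g*x^2 + 3*x^5 - 6*x^4 - 105*x^3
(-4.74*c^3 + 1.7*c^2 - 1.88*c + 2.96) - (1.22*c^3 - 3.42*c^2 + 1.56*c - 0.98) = -5.96*c^3 + 5.12*c^2 - 3.44*c + 3.94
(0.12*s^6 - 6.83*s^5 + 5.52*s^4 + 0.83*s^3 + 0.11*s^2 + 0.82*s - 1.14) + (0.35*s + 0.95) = 0.12*s^6 - 6.83*s^5 + 5.52*s^4 + 0.83*s^3 + 0.11*s^2 + 1.17*s - 0.19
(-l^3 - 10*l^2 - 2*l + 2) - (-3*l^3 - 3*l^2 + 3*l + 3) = 2*l^3 - 7*l^2 - 5*l - 1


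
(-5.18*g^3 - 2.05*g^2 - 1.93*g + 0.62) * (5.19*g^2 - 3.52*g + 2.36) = -26.8842*g^5 + 7.5941*g^4 - 15.0255*g^3 + 5.1734*g^2 - 6.7372*g + 1.4632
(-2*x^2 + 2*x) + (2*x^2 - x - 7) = x - 7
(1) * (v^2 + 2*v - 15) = v^2 + 2*v - 15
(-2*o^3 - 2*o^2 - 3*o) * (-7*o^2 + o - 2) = 14*o^5 + 12*o^4 + 23*o^3 + o^2 + 6*o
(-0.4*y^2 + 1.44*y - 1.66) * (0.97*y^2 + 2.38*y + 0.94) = -0.388*y^4 + 0.4448*y^3 + 1.441*y^2 - 2.5972*y - 1.5604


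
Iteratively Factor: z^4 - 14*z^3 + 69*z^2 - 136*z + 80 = (z - 4)*(z^3 - 10*z^2 + 29*z - 20) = (z - 4)*(z - 1)*(z^2 - 9*z + 20) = (z - 4)^2*(z - 1)*(z - 5)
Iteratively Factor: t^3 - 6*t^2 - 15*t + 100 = (t - 5)*(t^2 - t - 20) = (t - 5)^2*(t + 4)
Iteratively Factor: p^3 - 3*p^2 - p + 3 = (p - 3)*(p^2 - 1) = (p - 3)*(p + 1)*(p - 1)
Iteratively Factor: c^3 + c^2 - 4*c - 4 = (c + 1)*(c^2 - 4) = (c - 2)*(c + 1)*(c + 2)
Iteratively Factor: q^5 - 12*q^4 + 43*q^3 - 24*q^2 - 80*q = (q)*(q^4 - 12*q^3 + 43*q^2 - 24*q - 80) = q*(q - 4)*(q^3 - 8*q^2 + 11*q + 20) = q*(q - 5)*(q - 4)*(q^2 - 3*q - 4) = q*(q - 5)*(q - 4)^2*(q + 1)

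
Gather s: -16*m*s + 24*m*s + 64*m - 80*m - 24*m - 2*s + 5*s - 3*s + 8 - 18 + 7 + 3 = 8*m*s - 40*m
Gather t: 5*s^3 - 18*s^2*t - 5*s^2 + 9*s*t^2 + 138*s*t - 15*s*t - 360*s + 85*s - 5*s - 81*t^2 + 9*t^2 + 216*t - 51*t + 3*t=5*s^3 - 5*s^2 - 280*s + t^2*(9*s - 72) + t*(-18*s^2 + 123*s + 168)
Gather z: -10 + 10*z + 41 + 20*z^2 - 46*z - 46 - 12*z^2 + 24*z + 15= 8*z^2 - 12*z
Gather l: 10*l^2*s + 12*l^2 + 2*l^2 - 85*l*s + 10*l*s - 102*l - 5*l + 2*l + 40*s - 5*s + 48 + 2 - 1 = l^2*(10*s + 14) + l*(-75*s - 105) + 35*s + 49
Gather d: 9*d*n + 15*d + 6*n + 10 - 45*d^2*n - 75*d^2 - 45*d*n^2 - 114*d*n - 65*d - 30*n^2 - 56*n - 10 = d^2*(-45*n - 75) + d*(-45*n^2 - 105*n - 50) - 30*n^2 - 50*n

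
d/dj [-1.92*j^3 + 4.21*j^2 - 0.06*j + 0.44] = -5.76*j^2 + 8.42*j - 0.06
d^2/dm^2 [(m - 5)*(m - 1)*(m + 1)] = 6*m - 10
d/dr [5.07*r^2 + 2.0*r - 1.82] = 10.14*r + 2.0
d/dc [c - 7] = 1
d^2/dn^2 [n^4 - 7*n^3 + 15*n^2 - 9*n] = 12*n^2 - 42*n + 30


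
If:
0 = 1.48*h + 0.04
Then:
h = -0.03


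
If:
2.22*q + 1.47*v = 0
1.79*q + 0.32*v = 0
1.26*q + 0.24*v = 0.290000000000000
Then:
No Solution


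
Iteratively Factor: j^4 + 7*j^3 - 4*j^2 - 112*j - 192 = (j + 4)*(j^3 + 3*j^2 - 16*j - 48) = (j - 4)*(j + 4)*(j^2 + 7*j + 12) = (j - 4)*(j + 4)^2*(j + 3)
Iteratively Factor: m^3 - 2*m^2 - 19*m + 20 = (m - 1)*(m^2 - m - 20) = (m - 1)*(m + 4)*(m - 5)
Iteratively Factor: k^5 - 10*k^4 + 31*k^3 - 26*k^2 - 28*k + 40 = (k + 1)*(k^4 - 11*k^3 + 42*k^2 - 68*k + 40) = (k - 5)*(k + 1)*(k^3 - 6*k^2 + 12*k - 8) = (k - 5)*(k - 2)*(k + 1)*(k^2 - 4*k + 4) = (k - 5)*(k - 2)^2*(k + 1)*(k - 2)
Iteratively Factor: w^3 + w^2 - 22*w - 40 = (w + 2)*(w^2 - w - 20) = (w - 5)*(w + 2)*(w + 4)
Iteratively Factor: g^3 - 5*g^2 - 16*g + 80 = (g - 5)*(g^2 - 16) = (g - 5)*(g - 4)*(g + 4)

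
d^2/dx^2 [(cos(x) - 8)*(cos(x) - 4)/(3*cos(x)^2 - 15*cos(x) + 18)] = (-69*(1 - cos(x)^2)^2 + 7*cos(x)^5 + 124*cos(x)^3 + 202*cos(x)^2 - 1056*cos(x) + 637)/(3*(cos(x) - 3)^3*(cos(x) - 2)^3)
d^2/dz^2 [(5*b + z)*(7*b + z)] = 2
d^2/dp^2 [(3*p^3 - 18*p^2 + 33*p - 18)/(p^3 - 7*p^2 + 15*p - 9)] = 6/(p^3 - 9*p^2 + 27*p - 27)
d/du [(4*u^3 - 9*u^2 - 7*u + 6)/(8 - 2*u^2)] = (-4*u^4 + 41*u^2 - 60*u - 28)/(2*(u^4 - 8*u^2 + 16))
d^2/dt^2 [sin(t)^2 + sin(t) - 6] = -sin(t) + 2*cos(2*t)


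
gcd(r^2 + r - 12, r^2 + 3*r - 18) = r - 3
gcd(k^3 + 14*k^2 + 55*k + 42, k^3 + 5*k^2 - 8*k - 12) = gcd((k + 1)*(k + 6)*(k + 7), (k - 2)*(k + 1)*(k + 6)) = k^2 + 7*k + 6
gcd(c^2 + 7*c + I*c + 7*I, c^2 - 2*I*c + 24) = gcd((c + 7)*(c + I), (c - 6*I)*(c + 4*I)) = 1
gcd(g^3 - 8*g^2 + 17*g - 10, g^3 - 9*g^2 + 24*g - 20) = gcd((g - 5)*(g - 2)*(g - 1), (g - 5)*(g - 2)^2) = g^2 - 7*g + 10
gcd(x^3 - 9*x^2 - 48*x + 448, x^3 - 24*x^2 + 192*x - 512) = x^2 - 16*x + 64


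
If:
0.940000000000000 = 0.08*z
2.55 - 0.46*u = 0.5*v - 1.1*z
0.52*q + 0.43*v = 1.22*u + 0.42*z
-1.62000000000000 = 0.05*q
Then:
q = -32.40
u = -5.25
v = 35.78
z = 11.75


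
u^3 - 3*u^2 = u^2*(u - 3)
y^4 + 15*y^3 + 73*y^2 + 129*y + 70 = (y + 1)*(y + 2)*(y + 5)*(y + 7)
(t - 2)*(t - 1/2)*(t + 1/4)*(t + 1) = t^4 - 5*t^3/4 - 15*t^2/8 + 5*t/8 + 1/4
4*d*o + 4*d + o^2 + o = (4*d + o)*(o + 1)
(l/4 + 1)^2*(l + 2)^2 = l^4/16 + 3*l^3/4 + 13*l^2/4 + 6*l + 4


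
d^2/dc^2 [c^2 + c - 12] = 2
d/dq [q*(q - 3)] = 2*q - 3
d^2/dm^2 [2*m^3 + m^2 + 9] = 12*m + 2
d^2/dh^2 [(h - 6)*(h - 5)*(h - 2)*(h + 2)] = 12*h^2 - 66*h + 52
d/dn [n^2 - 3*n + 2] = 2*n - 3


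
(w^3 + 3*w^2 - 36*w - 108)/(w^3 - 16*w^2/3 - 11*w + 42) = 3*(w + 6)/(3*w - 7)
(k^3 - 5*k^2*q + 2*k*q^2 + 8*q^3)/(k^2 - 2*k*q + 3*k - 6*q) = (k^2 - 3*k*q - 4*q^2)/(k + 3)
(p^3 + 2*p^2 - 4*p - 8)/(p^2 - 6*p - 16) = (p^2 - 4)/(p - 8)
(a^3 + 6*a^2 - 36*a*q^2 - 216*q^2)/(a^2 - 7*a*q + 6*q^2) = (-a^2 - 6*a*q - 6*a - 36*q)/(-a + q)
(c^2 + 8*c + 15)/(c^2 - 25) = (c + 3)/(c - 5)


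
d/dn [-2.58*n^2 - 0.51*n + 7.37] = -5.16*n - 0.51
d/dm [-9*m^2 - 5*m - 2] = -18*m - 5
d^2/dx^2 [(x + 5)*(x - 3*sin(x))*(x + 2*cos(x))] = 3*x^2*sin(x) - 2*x^2*cos(x) + 7*x*sin(x) + 12*x*sin(2*x) - 22*x*cos(x) + 6*x + 60*sin(2*x) - 26*sqrt(2)*sin(x + pi/4) - 12*cos(2*x) + 10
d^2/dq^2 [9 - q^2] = -2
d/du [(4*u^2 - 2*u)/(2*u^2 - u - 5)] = 10*(1 - 4*u)/(4*u^4 - 4*u^3 - 19*u^2 + 10*u + 25)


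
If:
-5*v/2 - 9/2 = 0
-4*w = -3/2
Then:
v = -9/5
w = 3/8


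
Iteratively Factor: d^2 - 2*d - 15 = (d + 3)*(d - 5)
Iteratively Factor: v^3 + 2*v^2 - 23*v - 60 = (v + 4)*(v^2 - 2*v - 15) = (v + 3)*(v + 4)*(v - 5)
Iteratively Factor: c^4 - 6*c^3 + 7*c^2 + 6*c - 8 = (c - 2)*(c^3 - 4*c^2 - c + 4) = (c - 4)*(c - 2)*(c^2 - 1) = (c - 4)*(c - 2)*(c + 1)*(c - 1)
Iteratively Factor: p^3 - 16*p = (p - 4)*(p^2 + 4*p) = (p - 4)*(p + 4)*(p)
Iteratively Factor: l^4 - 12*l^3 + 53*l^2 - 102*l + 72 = (l - 3)*(l^3 - 9*l^2 + 26*l - 24) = (l - 3)^2*(l^2 - 6*l + 8) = (l - 4)*(l - 3)^2*(l - 2)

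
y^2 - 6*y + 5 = (y - 5)*(y - 1)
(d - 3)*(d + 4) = d^2 + d - 12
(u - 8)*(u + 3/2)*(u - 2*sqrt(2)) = u^3 - 13*u^2/2 - 2*sqrt(2)*u^2 - 12*u + 13*sqrt(2)*u + 24*sqrt(2)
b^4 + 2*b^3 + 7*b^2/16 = b^2*(b + 1/4)*(b + 7/4)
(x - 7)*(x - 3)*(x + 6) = x^3 - 4*x^2 - 39*x + 126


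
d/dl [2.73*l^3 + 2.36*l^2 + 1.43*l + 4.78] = 8.19*l^2 + 4.72*l + 1.43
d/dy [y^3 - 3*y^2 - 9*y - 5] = 3*y^2 - 6*y - 9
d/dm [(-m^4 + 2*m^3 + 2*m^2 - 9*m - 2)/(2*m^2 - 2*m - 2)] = (-2*m^5 + 5*m^4 + m^2 + 7)/(2*(m^4 - 2*m^3 - m^2 + 2*m + 1))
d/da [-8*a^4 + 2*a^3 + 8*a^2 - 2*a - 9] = -32*a^3 + 6*a^2 + 16*a - 2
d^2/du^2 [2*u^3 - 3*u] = 12*u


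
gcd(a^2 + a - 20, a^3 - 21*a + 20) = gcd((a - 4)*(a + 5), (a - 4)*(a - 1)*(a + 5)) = a^2 + a - 20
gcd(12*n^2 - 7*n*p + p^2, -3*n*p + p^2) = -3*n + p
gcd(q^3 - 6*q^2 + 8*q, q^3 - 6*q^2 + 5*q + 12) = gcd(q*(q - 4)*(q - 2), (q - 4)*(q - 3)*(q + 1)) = q - 4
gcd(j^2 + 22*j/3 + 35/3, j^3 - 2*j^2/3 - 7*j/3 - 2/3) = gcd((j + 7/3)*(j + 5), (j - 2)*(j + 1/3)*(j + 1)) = 1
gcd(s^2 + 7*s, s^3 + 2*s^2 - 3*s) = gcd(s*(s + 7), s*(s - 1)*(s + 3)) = s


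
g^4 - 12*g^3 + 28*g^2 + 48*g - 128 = (g - 8)*(g - 4)*(g - 2)*(g + 2)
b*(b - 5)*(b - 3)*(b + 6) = b^4 - 2*b^3 - 33*b^2 + 90*b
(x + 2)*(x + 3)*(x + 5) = x^3 + 10*x^2 + 31*x + 30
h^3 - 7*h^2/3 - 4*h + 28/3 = (h - 7/3)*(h - 2)*(h + 2)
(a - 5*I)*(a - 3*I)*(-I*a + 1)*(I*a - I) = a^4 - a^3 - 7*I*a^3 - 7*a^2 + 7*I*a^2 + 7*a - 15*I*a + 15*I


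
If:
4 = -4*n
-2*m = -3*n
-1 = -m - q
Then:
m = -3/2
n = -1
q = 5/2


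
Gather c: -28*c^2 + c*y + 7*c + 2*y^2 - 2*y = -28*c^2 + c*(y + 7) + 2*y^2 - 2*y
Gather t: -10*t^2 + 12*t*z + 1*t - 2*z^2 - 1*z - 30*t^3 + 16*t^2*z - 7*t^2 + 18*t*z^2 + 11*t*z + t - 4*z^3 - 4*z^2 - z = -30*t^3 + t^2*(16*z - 17) + t*(18*z^2 + 23*z + 2) - 4*z^3 - 6*z^2 - 2*z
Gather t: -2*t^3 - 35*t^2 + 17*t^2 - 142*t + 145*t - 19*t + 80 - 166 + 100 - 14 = -2*t^3 - 18*t^2 - 16*t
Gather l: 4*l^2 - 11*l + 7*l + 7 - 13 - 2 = 4*l^2 - 4*l - 8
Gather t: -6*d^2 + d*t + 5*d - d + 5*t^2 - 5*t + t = -6*d^2 + 4*d + 5*t^2 + t*(d - 4)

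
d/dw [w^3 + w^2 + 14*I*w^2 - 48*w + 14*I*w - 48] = 3*w^2 + w*(2 + 28*I) - 48 + 14*I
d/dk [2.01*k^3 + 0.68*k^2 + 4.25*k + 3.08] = 6.03*k^2 + 1.36*k + 4.25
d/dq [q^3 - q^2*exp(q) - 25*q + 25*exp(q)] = -q^2*exp(q) + 3*q^2 - 2*q*exp(q) + 25*exp(q) - 25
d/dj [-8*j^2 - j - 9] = -16*j - 1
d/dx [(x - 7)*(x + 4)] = 2*x - 3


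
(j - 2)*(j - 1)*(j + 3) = j^3 - 7*j + 6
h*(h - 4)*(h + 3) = h^3 - h^2 - 12*h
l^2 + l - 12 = (l - 3)*(l + 4)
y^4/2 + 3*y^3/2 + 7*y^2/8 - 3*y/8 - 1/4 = (y/2 + 1)*(y - 1/2)*(y + 1/2)*(y + 1)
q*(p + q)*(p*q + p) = p^2*q^2 + p^2*q + p*q^3 + p*q^2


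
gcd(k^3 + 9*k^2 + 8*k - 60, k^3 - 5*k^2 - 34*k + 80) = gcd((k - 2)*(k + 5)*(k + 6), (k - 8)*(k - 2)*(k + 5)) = k^2 + 3*k - 10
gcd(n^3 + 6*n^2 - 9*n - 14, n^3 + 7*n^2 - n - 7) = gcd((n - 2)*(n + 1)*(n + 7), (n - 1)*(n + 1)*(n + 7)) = n^2 + 8*n + 7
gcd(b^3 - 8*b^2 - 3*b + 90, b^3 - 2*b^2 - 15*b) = b^2 - 2*b - 15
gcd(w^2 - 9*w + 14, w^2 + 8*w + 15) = 1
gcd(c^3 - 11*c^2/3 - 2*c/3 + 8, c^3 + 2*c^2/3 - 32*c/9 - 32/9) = c^2 - 2*c/3 - 8/3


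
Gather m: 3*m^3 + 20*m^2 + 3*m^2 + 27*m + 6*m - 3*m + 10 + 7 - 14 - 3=3*m^3 + 23*m^2 + 30*m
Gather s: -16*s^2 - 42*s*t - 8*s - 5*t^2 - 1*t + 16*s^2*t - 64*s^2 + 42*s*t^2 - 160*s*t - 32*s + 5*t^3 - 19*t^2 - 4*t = s^2*(16*t - 80) + s*(42*t^2 - 202*t - 40) + 5*t^3 - 24*t^2 - 5*t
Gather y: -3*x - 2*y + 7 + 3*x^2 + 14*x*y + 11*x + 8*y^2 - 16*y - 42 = 3*x^2 + 8*x + 8*y^2 + y*(14*x - 18) - 35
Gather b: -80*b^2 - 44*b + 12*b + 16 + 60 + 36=-80*b^2 - 32*b + 112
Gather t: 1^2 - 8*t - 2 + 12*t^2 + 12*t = 12*t^2 + 4*t - 1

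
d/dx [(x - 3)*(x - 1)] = 2*x - 4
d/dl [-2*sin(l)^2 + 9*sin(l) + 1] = (9 - 4*sin(l))*cos(l)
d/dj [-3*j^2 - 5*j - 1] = -6*j - 5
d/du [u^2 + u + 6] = 2*u + 1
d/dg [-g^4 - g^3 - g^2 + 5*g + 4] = -4*g^3 - 3*g^2 - 2*g + 5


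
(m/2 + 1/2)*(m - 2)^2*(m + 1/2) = m^4/2 - 5*m^3/4 - 3*m^2/4 + 2*m + 1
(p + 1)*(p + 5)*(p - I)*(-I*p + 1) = -I*p^4 - 6*I*p^3 - 6*I*p^2 - 6*I*p - 5*I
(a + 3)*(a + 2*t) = a^2 + 2*a*t + 3*a + 6*t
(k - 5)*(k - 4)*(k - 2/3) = k^3 - 29*k^2/3 + 26*k - 40/3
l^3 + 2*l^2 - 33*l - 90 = (l - 6)*(l + 3)*(l + 5)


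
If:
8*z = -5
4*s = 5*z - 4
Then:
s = -57/32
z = -5/8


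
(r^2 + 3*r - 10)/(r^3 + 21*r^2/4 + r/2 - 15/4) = 4*(r - 2)/(4*r^2 + r - 3)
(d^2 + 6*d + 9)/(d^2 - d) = (d^2 + 6*d + 9)/(d*(d - 1))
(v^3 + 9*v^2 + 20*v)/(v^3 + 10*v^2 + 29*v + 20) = v/(v + 1)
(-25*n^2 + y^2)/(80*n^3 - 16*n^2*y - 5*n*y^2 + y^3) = (5*n + y)/(-16*n^2 + y^2)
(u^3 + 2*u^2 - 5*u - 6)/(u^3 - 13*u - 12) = (u - 2)/(u - 4)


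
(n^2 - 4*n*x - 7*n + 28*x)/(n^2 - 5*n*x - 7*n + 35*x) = (-n + 4*x)/(-n + 5*x)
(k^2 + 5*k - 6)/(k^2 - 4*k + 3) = (k + 6)/(k - 3)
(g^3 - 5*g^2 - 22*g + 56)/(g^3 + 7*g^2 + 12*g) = (g^2 - 9*g + 14)/(g*(g + 3))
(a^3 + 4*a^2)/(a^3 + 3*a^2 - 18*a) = a*(a + 4)/(a^2 + 3*a - 18)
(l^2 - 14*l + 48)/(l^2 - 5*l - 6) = (l - 8)/(l + 1)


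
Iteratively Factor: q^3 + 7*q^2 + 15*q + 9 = (q + 3)*(q^2 + 4*q + 3) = (q + 1)*(q + 3)*(q + 3)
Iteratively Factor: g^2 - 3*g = (g)*(g - 3)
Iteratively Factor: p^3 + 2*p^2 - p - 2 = (p - 1)*(p^2 + 3*p + 2) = (p - 1)*(p + 2)*(p + 1)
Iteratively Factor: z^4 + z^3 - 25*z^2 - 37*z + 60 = (z + 4)*(z^3 - 3*z^2 - 13*z + 15) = (z - 5)*(z + 4)*(z^2 + 2*z - 3) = (z - 5)*(z + 3)*(z + 4)*(z - 1)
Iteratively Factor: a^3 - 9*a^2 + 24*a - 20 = (a - 2)*(a^2 - 7*a + 10) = (a - 2)^2*(a - 5)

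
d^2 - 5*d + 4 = (d - 4)*(d - 1)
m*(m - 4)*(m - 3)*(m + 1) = m^4 - 6*m^3 + 5*m^2 + 12*m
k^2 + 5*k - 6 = (k - 1)*(k + 6)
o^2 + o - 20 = (o - 4)*(o + 5)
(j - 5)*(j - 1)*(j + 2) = j^3 - 4*j^2 - 7*j + 10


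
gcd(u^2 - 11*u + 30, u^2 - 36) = u - 6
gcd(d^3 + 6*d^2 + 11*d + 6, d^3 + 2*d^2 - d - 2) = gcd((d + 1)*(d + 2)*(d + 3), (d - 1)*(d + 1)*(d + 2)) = d^2 + 3*d + 2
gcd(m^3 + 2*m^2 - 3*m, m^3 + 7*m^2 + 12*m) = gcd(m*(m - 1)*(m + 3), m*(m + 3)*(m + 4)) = m^2 + 3*m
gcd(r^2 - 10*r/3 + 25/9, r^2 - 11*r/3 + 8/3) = 1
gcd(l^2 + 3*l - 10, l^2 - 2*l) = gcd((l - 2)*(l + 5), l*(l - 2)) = l - 2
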